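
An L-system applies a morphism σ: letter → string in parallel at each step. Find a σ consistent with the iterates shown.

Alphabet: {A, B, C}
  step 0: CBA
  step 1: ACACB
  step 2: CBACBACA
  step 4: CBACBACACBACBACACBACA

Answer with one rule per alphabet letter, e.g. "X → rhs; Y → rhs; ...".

  step 1 ⇒ step 2: ACACB ⇒ CB·A·CB·A·CA
    A ↦ CB
    B ↦ CA
    C ↦ A

A->CB, B->CA, C->A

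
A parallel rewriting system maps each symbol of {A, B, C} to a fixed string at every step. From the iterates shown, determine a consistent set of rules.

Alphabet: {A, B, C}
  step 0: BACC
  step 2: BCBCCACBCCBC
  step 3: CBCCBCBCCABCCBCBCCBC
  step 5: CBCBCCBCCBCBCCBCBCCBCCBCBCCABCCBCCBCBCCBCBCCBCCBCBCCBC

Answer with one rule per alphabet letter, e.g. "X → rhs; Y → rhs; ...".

A->CA, B->C, C->BC

  step 2 ⇒ step 3: BCBCCACBCCBC ⇒ C·BC·C·BC·BC·CA·BC·C·BC·BC·C·BC
    A ↦ CA
    B ↦ C
    C ↦ BC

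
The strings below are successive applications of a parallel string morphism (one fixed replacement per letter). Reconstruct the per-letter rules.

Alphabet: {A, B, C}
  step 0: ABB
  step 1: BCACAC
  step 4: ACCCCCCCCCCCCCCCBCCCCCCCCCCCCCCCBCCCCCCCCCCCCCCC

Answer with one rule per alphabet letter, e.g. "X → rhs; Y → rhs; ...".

  step 0 ⇒ step 1: ABB ⇒ BC·AC·AC
    A ↦ BC
    B ↦ AC
    C ↦ CC  (constrained at step 1)

A->BC, B->AC, C->CC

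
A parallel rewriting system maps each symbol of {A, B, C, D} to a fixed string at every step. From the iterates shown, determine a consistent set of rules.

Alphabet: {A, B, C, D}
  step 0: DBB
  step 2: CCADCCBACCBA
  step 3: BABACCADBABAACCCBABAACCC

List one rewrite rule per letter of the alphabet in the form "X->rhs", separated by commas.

A->CC, B->AC, C->BA, D->AD

  step 2 ⇒ step 3: CCADCCBACCBA ⇒ BA·BA·CC·AD·BA·BA·AC·CC·BA·BA·AC·CC
    A ↦ CC
    B ↦ AC
    C ↦ BA
    D ↦ AD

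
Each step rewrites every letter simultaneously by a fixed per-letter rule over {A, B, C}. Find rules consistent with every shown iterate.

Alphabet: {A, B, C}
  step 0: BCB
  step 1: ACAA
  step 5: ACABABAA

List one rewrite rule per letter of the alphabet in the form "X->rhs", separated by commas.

  step 0 ⇒ step 1: BCB ⇒ A·CA·A
    B ↦ A
    C ↦ CA
    A ↦ B  (constrained at step 1)

A->B, B->A, C->CA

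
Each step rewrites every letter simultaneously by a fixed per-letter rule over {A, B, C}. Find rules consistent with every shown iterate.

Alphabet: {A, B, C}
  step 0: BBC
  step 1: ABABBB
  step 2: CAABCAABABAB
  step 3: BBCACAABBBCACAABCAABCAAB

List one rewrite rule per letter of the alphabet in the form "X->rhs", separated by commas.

A->CA, B->AB, C->BB

  step 2 ⇒ step 3: CAABCAABABAB ⇒ BB·CA·CA·AB·BB·CA·CA·AB·CA·AB·CA·AB
    A ↦ CA
    B ↦ AB
    C ↦ BB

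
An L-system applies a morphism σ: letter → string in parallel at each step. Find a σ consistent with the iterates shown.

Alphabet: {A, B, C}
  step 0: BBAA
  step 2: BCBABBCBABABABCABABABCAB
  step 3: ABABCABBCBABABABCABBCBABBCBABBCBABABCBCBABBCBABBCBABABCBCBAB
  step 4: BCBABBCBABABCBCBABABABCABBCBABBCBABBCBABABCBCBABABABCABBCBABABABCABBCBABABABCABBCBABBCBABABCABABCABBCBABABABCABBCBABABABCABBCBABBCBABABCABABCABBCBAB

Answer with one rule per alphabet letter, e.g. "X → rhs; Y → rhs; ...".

  step 3 ⇒ step 4: ABABCABBCBABABABCABBCBABBCBABBCBABABCBCBABBCBABBCBABABCBCBAB ⇒ BCB·AB·BCB·AB·ABC·BCB·AB·AB·ABC·AB·BCB·AB·BCB·AB·BCB·AB·ABC·BCB·AB·AB·ABC·AB·BCB·AB·AB·ABC·AB·BCB·AB·AB·ABC·AB·BCB·AB·BCB·AB·ABC·AB·ABC·AB·BCB·AB·AB·ABC·AB·BCB·AB·AB·ABC·AB·BCB·AB·BCB·AB·ABC·AB·ABC·AB·BCB·AB
    A ↦ BCB
    B ↦ AB
    C ↦ ABC

A->BCB, B->AB, C->ABC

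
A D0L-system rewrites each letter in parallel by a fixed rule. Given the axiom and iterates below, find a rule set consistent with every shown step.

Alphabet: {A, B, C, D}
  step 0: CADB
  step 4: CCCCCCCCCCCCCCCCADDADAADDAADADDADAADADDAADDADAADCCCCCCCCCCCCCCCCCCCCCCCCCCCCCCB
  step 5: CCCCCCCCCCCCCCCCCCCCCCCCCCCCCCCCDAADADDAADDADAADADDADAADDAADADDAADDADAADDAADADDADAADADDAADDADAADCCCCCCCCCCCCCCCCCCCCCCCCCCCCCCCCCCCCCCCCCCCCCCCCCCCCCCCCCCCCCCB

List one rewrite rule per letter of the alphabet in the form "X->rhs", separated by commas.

  step 4 ⇒ step 5: CCCCCCCCCCCCCCCCADDADAADDAADADDADAADADDAADDADAADCCCCCCCCCCCCCCCCCCCCCCCCCCCCCCB ⇒ CC·CC·CC·CC·CC·CC·CC·CC·CC·CC·CC·CC·CC·CC·CC·CC·DA·AD·AD·DA·AD·DA·DA·AD·AD·DA·DA·AD·DA·AD·AD·DA·AD·DA·DA·AD·DA·AD·AD·DA·DA·AD·AD·DA·AD·DA·DA·AD·CC·CC·CC·CC·CC·CC·CC·CC·CC·CC·CC·CC·CC·CC·CC·CC·CC·CC·CC·CC·CC·CC·CC·CC·CC·CC·CC·CC·CC·CC·CCB
    A ↦ DA
    B ↦ CCB
    C ↦ CC
    D ↦ AD

A->DA, B->CCB, C->CC, D->AD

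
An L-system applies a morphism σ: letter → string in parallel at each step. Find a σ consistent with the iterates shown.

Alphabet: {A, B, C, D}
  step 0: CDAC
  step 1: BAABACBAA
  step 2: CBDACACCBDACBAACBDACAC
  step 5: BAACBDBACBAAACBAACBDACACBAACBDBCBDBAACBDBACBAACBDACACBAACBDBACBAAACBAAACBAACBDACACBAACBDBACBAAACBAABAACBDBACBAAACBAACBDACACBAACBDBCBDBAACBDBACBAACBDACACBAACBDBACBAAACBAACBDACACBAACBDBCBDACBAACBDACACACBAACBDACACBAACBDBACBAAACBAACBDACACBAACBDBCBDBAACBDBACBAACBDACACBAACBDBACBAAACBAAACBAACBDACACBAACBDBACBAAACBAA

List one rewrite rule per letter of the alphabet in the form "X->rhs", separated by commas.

A->AC, B->CBD, C->BAA, D->B

  step 1 ⇒ step 2: BAABACBAA ⇒ CBD·AC·AC·CBD·AC·BAA·CBD·AC·AC
    A ↦ AC
    B ↦ CBD
    C ↦ BAA
  step 0 ⇒ step 1: CDAC ⇒ BAA·B·AC·BAA
    D ↦ B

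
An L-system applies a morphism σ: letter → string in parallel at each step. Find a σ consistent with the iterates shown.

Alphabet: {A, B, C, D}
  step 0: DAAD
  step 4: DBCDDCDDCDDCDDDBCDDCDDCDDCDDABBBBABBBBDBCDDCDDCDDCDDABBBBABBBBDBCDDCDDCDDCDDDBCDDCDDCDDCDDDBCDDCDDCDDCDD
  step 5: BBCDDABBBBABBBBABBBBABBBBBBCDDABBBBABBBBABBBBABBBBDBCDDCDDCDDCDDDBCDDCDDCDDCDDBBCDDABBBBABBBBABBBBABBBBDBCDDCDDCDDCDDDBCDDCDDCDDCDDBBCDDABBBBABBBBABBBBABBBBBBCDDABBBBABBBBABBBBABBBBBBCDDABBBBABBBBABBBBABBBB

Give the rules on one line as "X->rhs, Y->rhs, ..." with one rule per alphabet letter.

  step 4 ⇒ step 5: DBCDDCDDCDDCDDDBCDDCDDCDDCDDABBBBABBBBDBCDDCDDCDDCDDABBBBABBBBDBCDDCDDCDDCDDDBCDDCDDCDDCDDDBCDDCDDCDDCDD ⇒ BB·CDD·A·BB·BB·A·BB·BB·A·BB·BB·A·BB·BB·BB·CDD·A·BB·BB·A·BB·BB·A·BB·BB·A·BB·BB·DB·CDD·CDD·CDD·CDD·DB·CDD·CDD·CDD·CDD·BB·CDD·A·BB·BB·A·BB·BB·A·BB·BB·A·BB·BB·DB·CDD·CDD·CDD·CDD·DB·CDD·CDD·CDD·CDD·BB·CDD·A·BB·BB·A·BB·BB·A·BB·BB·A·BB·BB·BB·CDD·A·BB·BB·A·BB·BB·A·BB·BB·A·BB·BB·BB·CDD·A·BB·BB·A·BB·BB·A·BB·BB·A·BB·BB
    A ↦ DB
    B ↦ CDD
    C ↦ A
    D ↦ BB

A->DB, B->CDD, C->A, D->BB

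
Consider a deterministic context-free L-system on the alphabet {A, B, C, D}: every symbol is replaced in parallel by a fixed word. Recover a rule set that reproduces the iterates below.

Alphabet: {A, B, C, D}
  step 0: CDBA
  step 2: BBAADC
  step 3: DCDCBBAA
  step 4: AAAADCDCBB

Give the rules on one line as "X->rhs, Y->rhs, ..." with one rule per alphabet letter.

A->B, B->DC, C->A, D->A

  step 3 ⇒ step 4: DCDCBBAA ⇒ A·A·A·A·DC·DC·B·B
    A ↦ B
    B ↦ DC
    C ↦ A
    D ↦ A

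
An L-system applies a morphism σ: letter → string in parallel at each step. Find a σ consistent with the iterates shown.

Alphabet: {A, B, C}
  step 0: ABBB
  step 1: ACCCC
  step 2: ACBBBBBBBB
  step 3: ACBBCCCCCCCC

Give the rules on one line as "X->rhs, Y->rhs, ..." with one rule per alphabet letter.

  step 2 ⇒ step 3: ACBBBBBBBB ⇒ AC·BB·C·C·C·C·C·C·C·C
    A ↦ AC
    B ↦ C
    C ↦ BB

A->AC, B->C, C->BB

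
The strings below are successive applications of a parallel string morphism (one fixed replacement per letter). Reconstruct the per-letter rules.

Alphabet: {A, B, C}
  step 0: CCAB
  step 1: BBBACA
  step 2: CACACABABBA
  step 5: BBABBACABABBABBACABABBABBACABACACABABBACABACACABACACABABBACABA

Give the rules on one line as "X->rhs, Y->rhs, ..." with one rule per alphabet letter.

  step 1 ⇒ step 2: BBBACA ⇒ CA·CA·CA·BA·B·BA
    A ↦ BA
    B ↦ CA
    C ↦ B

A->BA, B->CA, C->B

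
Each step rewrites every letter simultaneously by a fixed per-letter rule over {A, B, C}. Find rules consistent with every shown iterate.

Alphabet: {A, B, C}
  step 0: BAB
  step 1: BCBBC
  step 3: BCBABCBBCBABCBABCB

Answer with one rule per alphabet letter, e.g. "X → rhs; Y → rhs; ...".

A->B, B->BC, C->BA

  step 0 ⇒ step 1: BAB ⇒ BC·B·BC
    A ↦ B
    B ↦ BC
    C ↦ BA  (constrained at step 1)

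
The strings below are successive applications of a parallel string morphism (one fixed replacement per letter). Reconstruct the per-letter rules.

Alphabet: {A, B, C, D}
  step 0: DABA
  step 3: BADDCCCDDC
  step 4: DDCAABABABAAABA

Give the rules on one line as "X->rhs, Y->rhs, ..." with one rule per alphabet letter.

A->C, B->DD, C->BA, D->A

  step 3 ⇒ step 4: BADDCCCDDC ⇒ DD·C·A·A·BA·BA·BA·A·A·BA
    A ↦ C
    B ↦ DD
    C ↦ BA
    D ↦ A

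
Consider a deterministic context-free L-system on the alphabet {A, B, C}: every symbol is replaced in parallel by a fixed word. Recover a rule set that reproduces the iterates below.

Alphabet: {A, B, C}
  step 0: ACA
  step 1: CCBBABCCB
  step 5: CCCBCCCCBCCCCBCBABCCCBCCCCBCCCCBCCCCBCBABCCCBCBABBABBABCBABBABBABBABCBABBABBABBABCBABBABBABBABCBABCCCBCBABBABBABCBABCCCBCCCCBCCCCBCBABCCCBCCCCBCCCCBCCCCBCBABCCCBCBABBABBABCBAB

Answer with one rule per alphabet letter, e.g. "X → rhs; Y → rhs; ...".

A->CCB, B->C, C->BAB

  step 0 ⇒ step 1: ACA ⇒ CCB·BAB·CCB
    A ↦ CCB
    C ↦ BAB
    B ↦ C  (constrained at step 1)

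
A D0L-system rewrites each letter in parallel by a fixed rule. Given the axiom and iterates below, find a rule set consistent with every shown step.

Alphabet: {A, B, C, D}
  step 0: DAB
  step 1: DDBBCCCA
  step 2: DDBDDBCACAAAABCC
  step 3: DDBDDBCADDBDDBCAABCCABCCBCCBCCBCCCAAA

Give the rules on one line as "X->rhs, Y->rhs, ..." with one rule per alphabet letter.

  step 2 ⇒ step 3: DDBDDBCACAAAABCC ⇒ DDB·DDB·CA·DDB·DDB·CA·A·BCC·A·BCC·BCC·BCC·BCC·CA·A·A
    A ↦ BCC
    B ↦ CA
    C ↦ A
    D ↦ DDB

A->BCC, B->CA, C->A, D->DDB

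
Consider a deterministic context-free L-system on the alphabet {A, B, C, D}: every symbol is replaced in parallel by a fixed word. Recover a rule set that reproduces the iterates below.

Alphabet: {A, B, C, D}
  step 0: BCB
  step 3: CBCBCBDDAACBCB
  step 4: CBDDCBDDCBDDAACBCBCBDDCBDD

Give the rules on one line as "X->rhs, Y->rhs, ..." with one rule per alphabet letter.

A->CB, B->DD, C->CB, D->A

  step 3 ⇒ step 4: CBCBCBDDAACBCB ⇒ CB·DD·CB·DD·CB·DD·A·A·CB·CB·CB·DD·CB·DD
    A ↦ CB
    B ↦ DD
    C ↦ CB
    D ↦ A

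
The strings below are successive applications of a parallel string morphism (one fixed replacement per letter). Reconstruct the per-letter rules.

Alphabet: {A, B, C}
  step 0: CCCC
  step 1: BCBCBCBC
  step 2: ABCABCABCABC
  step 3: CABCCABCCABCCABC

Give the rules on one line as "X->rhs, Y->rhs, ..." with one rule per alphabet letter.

A->C, B->A, C->BC

  step 2 ⇒ step 3: ABCABCABCABC ⇒ C·A·BC·C·A·BC·C·A·BC·C·A·BC
    A ↦ C
    B ↦ A
    C ↦ BC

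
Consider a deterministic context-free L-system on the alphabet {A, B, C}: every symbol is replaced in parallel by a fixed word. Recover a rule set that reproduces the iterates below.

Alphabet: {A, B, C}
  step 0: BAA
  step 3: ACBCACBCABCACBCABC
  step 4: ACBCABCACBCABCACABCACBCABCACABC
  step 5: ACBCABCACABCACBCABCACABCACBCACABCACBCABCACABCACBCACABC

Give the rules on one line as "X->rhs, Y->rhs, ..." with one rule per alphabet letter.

  step 4 ⇒ step 5: ACBCABCACBCABCACABCACBCABCACABC ⇒ AC·BC·A·BC·AC·A·BC·AC·BC·A·BC·AC·A·BC·AC·BC·AC·A·BC·AC·BC·A·BC·AC·A·BC·AC·BC·AC·A·BC
    A ↦ AC
    B ↦ A
    C ↦ BC

A->AC, B->A, C->BC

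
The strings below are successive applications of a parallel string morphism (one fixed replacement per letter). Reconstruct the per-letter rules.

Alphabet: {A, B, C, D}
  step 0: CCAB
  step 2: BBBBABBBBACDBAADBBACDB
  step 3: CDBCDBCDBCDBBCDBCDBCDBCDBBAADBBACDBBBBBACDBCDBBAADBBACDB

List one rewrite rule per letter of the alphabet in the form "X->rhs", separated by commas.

  step 2 ⇒ step 3: BBBBABBBBACDBAADBBACDB ⇒ CDB·CDB·CDB·CDB·B·CDB·CDB·CDB·CDB·B·AAD·BBA·CDB·B·B·BBA·CDB·CDB·B·AAD·BBA·CDB
    A ↦ B
    B ↦ CDB
    C ↦ AAD
    D ↦ BBA

A->B, B->CDB, C->AAD, D->BBA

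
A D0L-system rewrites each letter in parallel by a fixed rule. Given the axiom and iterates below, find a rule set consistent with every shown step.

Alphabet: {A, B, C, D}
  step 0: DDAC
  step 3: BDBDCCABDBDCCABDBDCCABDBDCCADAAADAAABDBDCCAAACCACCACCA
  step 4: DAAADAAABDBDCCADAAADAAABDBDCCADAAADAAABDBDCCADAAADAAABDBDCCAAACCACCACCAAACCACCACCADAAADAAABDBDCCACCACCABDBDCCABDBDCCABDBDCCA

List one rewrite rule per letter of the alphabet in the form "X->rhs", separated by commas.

A->CCA, B->DA, C->BD, D->AA

  step 3 ⇒ step 4: BDBDCCABDBDCCABDBDCCABDBDCCADAAADAAABDBDCCAAACCACCACCA ⇒ DA·AA·DA·AA·BD·BD·CCA·DA·AA·DA·AA·BD·BD·CCA·DA·AA·DA·AA·BD·BD·CCA·DA·AA·DA·AA·BD·BD·CCA·AA·CCA·CCA·CCA·AA·CCA·CCA·CCA·DA·AA·DA·AA·BD·BD·CCA·CCA·CCA·BD·BD·CCA·BD·BD·CCA·BD·BD·CCA
    A ↦ CCA
    B ↦ DA
    C ↦ BD
    D ↦ AA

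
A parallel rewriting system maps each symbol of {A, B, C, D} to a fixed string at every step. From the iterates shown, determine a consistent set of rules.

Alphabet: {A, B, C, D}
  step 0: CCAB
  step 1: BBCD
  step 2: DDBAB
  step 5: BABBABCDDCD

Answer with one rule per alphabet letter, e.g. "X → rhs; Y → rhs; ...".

A->C, B->D, C->B, D->AB

  step 1 ⇒ step 2: BBCD ⇒ D·D·B·AB
    B ↦ D
    C ↦ B
    D ↦ AB
  step 0 ⇒ step 1: CCAB ⇒ B·B·C·D
    A ↦ C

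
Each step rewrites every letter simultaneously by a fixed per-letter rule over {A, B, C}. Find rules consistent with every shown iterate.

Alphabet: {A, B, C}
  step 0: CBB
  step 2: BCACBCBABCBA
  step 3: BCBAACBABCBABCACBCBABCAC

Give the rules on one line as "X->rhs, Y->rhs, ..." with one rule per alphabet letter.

  step 2 ⇒ step 3: BCACBCBABCBA ⇒ BC·BA·AC·BA·BC·BA·BC·AC·BC·BA·BC·AC
    A ↦ AC
    B ↦ BC
    C ↦ BA

A->AC, B->BC, C->BA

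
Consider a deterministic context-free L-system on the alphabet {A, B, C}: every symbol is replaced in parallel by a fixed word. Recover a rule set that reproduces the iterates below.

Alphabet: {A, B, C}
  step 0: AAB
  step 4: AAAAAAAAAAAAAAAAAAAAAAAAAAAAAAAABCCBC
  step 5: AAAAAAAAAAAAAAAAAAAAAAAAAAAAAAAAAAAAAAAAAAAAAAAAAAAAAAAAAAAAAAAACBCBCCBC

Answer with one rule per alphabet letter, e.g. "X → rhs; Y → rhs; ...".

A->AA, B->C, C->BC

  step 4 ⇒ step 5: AAAAAAAAAAAAAAAAAAAAAAAAAAAAAAAABCCBC ⇒ AA·AA·AA·AA·AA·AA·AA·AA·AA·AA·AA·AA·AA·AA·AA·AA·AA·AA·AA·AA·AA·AA·AA·AA·AA·AA·AA·AA·AA·AA·AA·AA·C·BC·BC·C·BC
    A ↦ AA
    B ↦ C
    C ↦ BC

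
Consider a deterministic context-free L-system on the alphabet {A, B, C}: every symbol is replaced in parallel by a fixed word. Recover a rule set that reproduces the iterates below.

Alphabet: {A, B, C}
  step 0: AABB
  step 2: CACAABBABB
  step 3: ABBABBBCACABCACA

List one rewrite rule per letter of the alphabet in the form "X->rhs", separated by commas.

  step 2 ⇒ step 3: CACAABBABB ⇒ AB·B·AB·B·B·CA·CA·B·CA·CA
    A ↦ B
    B ↦ CA
    C ↦ AB

A->B, B->CA, C->AB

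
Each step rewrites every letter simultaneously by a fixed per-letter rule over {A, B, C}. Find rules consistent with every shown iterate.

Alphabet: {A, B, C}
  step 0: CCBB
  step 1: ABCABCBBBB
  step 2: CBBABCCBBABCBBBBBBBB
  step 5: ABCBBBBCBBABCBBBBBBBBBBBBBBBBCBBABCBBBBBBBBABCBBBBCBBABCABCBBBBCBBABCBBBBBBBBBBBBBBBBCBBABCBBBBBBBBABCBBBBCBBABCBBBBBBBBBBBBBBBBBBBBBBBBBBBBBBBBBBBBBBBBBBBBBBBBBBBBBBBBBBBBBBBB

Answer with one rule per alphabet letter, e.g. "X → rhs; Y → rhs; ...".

  step 1 ⇒ step 2: ABCABCBBBB ⇒ C·BB·ABC·C·BB·ABC·BB·BB·BB·BB
    A ↦ C
    B ↦ BB
    C ↦ ABC

A->C, B->BB, C->ABC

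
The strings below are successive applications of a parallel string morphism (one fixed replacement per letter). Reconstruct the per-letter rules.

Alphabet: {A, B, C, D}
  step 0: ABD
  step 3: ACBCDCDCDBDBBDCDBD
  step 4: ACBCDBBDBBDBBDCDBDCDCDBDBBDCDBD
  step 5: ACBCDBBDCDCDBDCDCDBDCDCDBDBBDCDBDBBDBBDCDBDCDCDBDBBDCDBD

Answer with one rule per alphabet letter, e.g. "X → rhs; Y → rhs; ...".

  step 4 ⇒ step 5: ACBCDBBDBBDBBDCDBDCDCDBDBBDCDBD ⇒ AC·B·CD·B·BD·CD·CD·BD·CD·CD·BD·CD·CD·BD·B·BD·CD·BD·B·BD·B·BD·CD·BD·CD·CD·BD·B·BD·CD·BD
    A ↦ AC
    B ↦ CD
    C ↦ B
    D ↦ BD

A->AC, B->CD, C->B, D->BD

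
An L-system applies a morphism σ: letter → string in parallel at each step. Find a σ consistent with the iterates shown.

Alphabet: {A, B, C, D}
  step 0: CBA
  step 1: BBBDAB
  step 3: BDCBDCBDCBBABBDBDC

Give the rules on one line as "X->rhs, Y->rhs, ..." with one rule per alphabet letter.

A->AB, B->BD, C->BB, D->C

  step 0 ⇒ step 1: CBA ⇒ BB·BD·AB
    A ↦ AB
    B ↦ BD
    C ↦ BB
    D ↦ C  (constrained at step 1)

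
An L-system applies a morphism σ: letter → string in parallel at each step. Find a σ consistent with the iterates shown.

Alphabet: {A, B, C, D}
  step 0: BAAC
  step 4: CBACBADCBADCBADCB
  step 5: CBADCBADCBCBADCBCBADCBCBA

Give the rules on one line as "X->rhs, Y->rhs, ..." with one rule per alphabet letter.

  step 4 ⇒ step 5: CBACBADCBADCBADCB ⇒ CB·A·D·CB·A·D·CB·CB·A·D·CB·CB·A·D·CB·CB·A
    A ↦ D
    B ↦ A
    C ↦ CB
    D ↦ CB

A->D, B->A, C->CB, D->CB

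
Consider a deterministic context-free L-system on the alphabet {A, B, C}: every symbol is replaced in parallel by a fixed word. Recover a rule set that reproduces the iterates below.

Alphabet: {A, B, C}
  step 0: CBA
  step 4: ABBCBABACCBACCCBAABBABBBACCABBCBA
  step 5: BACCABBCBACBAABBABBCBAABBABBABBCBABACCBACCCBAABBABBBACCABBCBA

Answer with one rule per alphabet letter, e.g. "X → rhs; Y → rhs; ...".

A->BA, B->C, C->ABB

  step 4 ⇒ step 5: ABBCBABACCBACCCBAABBABBBACCABBCBA ⇒ BA·C·C·ABB·C·BA·C·BA·ABB·ABB·C·BA·ABB·ABB·ABB·C·BA·BA·C·C·BA·C·C·C·BA·ABB·ABB·BA·C·C·ABB·C·BA
    A ↦ BA
    B ↦ C
    C ↦ ABB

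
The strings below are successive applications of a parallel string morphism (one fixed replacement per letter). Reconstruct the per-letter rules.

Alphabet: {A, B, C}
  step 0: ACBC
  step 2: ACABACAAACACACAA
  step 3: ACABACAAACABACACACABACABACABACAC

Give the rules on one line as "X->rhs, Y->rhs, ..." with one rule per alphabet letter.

A->AC, B->AA, C->AB

  step 2 ⇒ step 3: ACABACAAACACACAA ⇒ AC·AB·AC·AA·AC·AB·AC·AC·AC·AB·AC·AB·AC·AB·AC·AC
    A ↦ AC
    B ↦ AA
    C ↦ AB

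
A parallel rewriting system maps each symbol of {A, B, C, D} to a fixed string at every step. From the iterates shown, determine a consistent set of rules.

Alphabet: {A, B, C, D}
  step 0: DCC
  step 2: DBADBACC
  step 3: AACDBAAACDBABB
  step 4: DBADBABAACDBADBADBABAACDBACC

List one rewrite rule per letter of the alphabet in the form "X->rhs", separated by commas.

A->DBA, B->C, C->B, D->AA

  step 3 ⇒ step 4: AACDBAAACDBABB ⇒ DBA·DBA·B·AA·C·DBA·DBA·DBA·B·AA·C·DBA·C·C
    A ↦ DBA
    B ↦ C
    C ↦ B
    D ↦ AA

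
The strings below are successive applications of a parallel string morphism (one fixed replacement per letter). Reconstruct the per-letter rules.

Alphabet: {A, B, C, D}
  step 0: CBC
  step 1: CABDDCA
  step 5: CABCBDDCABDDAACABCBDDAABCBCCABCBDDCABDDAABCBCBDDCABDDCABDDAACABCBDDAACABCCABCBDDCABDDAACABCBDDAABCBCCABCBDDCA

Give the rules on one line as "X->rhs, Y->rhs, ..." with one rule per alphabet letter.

A->BC, B->BDD, C->CA, D->A

  step 0 ⇒ step 1: CBC ⇒ CA·BDD·CA
    B ↦ BDD
    C ↦ CA
    A ↦ BC  (constrained at step 1)
    D ↦ A  (constrained at step 1)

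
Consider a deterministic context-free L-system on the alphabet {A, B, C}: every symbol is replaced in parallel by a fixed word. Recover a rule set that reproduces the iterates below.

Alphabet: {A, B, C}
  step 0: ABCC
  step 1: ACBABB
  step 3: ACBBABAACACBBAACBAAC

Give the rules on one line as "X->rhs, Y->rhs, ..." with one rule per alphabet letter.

A->AC, B->BA, C->B

  step 0 ⇒ step 1: ABCC ⇒ AC·BA·B·B
    A ↦ AC
    B ↦ BA
    C ↦ B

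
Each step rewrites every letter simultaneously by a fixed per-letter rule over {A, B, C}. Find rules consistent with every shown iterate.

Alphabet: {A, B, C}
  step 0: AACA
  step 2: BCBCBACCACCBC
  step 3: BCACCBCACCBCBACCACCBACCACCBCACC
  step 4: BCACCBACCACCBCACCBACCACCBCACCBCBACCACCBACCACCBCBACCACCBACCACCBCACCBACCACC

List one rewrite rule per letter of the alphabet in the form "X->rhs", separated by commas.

  step 3 ⇒ step 4: BCACCBCACCBCBACCACCBACCACCBCACC ⇒ BC·ACC·B·ACC·ACC·BC·ACC·B·ACC·ACC·BC·ACC·BC·B·ACC·ACC·B·ACC·ACC·BC·B·ACC·ACC·B·ACC·ACC·BC·ACC·B·ACC·ACC
    A ↦ B
    B ↦ BC
    C ↦ ACC

A->B, B->BC, C->ACC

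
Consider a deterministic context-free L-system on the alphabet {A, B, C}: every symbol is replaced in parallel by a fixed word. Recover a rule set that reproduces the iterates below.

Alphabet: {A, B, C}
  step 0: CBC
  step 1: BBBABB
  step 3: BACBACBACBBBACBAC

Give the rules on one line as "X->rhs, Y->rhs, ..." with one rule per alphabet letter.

  step 0 ⇒ step 1: CBC ⇒ BB·BA·BB
    B ↦ BA
    C ↦ BB
    A ↦ C  (constrained at step 1)

A->C, B->BA, C->BB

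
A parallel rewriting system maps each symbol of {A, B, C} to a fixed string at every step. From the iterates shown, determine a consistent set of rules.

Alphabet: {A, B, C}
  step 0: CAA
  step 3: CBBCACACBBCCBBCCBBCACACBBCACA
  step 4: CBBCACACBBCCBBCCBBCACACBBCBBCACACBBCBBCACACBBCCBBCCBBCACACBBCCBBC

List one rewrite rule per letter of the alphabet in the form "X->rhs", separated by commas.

A->C, B->CA, C->CBB

  step 3 ⇒ step 4: CBBCACACBBCCBBCCBBCACACBBCACA ⇒ CBB·CA·CA·CBB·C·CBB·C·CBB·CA·CA·CBB·CBB·CA·CA·CBB·CBB·CA·CA·CBB·C·CBB·C·CBB·CA·CA·CBB·C·CBB·C
    A ↦ C
    B ↦ CA
    C ↦ CBB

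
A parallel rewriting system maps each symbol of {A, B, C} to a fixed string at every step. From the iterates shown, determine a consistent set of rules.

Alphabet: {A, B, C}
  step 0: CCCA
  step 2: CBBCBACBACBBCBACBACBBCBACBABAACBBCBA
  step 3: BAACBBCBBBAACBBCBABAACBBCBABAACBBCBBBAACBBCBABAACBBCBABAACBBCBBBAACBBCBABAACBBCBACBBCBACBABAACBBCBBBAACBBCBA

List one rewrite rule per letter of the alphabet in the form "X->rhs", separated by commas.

A->CBA, B->CBB, C->BAA

  step 2 ⇒ step 3: CBBCBACBACBBCBACBACBBCBACBABAACBBCBA ⇒ BAA·CBB·CBB·BAA·CBB·CBA·BAA·CBB·CBA·BAA·CBB·CBB·BAA·CBB·CBA·BAA·CBB·CBA·BAA·CBB·CBB·BAA·CBB·CBA·BAA·CBB·CBA·CBB·CBA·CBA·BAA·CBB·CBB·BAA·CBB·CBA
    A ↦ CBA
    B ↦ CBB
    C ↦ BAA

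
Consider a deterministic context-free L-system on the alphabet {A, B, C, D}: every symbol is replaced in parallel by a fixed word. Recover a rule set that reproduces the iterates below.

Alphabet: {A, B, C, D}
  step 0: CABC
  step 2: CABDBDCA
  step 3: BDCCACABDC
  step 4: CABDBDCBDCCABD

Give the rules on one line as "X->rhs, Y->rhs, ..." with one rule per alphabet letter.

A->C, B->C, C->BD, D->A

  step 3 ⇒ step 4: BDCCACABDC ⇒ C·A·BD·BD·C·BD·C·C·A·BD
    A ↦ C
    B ↦ C
    C ↦ BD
    D ↦ A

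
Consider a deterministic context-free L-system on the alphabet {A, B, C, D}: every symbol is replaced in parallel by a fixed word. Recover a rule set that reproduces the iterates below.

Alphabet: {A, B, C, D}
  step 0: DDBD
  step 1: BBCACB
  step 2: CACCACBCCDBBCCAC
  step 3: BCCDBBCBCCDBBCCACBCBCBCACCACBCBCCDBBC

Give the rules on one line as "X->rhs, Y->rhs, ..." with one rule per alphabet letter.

  step 2 ⇒ step 3: CACCACBCCDBBCCAC ⇒ BC·CDB·BC·BC·CDB·BC·CAC·BC·BC·B·CAC·CAC·BC·BC·CDB·BC
    A ↦ CDB
    B ↦ CAC
    C ↦ BC
    D ↦ B

A->CDB, B->CAC, C->BC, D->B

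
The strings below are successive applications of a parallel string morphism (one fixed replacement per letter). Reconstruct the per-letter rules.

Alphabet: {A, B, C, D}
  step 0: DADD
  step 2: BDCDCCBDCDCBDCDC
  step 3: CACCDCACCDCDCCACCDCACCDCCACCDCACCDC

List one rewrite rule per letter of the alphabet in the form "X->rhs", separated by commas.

  step 2 ⇒ step 3: BDCDCCBDCDCBDCDC ⇒ C·ACC·DC·ACC·DC·DC·C·ACC·DC·ACC·DC·C·ACC·DC·ACC·DC
    B ↦ C
    C ↦ DC
    D ↦ ACC
    A ↦ B  (constrained at step 0)

A->B, B->C, C->DC, D->ACC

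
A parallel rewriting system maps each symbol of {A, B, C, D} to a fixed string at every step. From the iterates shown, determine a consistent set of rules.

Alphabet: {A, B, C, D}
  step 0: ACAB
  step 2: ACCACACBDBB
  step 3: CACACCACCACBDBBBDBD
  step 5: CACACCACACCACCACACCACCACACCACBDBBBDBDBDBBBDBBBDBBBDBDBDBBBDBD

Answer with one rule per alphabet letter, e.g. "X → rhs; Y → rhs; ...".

  step 2 ⇒ step 3: ACCACACBDBB ⇒ C·AC·AC·C·AC·C·AC·BD·BB·BD·BD
    A ↦ C
    B ↦ BD
    C ↦ AC
    D ↦ BB

A->C, B->BD, C->AC, D->BB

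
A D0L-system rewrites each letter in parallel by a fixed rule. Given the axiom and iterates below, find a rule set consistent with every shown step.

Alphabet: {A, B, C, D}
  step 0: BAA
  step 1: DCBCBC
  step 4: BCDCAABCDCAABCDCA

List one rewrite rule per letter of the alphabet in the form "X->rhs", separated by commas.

  step 0 ⇒ step 1: BAA ⇒ DC·BC·BC
    A ↦ BC
    B ↦ DC
    C ↦ A  (constrained at step 1)
    D ↦ C  (constrained at step 1)

A->BC, B->DC, C->A, D->C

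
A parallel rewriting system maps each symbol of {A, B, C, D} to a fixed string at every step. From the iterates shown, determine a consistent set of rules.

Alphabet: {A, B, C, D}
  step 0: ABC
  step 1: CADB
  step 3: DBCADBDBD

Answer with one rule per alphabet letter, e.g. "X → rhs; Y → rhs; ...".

  step 0 ⇒ step 1: ABC ⇒ CA·D·B
    A ↦ CA
    B ↦ D
    C ↦ B
    D ↦ BD  (constrained at step 1)

A->CA, B->D, C->B, D->BD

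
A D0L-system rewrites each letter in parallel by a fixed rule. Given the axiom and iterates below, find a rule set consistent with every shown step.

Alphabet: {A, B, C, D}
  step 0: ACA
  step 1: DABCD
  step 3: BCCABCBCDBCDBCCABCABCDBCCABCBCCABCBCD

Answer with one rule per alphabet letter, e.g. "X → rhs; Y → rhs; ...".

A->D, B->BCC, C->ABC, D->BCD

  step 0 ⇒ step 1: ACA ⇒ D·ABC·D
    A ↦ D
    C ↦ ABC
    B ↦ BCC  (constrained at step 1)
    D ↦ BCD  (constrained at step 1)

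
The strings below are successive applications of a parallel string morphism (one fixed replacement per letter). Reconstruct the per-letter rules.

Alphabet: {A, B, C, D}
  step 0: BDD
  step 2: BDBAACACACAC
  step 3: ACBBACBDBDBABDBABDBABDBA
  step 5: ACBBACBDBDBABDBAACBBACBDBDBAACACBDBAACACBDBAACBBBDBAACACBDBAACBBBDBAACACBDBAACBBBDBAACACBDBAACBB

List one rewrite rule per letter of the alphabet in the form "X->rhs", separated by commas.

  step 2 ⇒ step 3: BDBAACACACAC ⇒ AC·BB·AC·BD·BD·BA·BD·BA·BD·BA·BD·BA
    A ↦ BD
    B ↦ AC
    C ↦ BA
    D ↦ BB

A->BD, B->AC, C->BA, D->BB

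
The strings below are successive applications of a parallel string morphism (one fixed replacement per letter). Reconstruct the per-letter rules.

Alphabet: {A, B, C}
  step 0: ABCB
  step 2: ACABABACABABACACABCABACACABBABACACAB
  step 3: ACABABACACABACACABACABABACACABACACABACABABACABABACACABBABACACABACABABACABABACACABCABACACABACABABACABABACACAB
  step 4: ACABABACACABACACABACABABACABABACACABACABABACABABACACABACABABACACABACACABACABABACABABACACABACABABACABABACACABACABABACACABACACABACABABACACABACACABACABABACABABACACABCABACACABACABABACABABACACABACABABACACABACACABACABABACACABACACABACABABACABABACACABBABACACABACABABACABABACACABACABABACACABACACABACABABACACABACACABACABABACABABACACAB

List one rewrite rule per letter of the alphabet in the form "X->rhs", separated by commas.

  step 3 ⇒ step 4: ACABABACACABACACABACABABACACABACACABACABABACABABACACABBABACACABACABABACABABACACABCABACACABACABABACABABACACAB ⇒ ACA·BAB·ACA·CAB·ACA·CAB·ACA·BAB·ACA·BAB·ACA·CAB·ACA·BAB·ACA·BAB·ACA·CAB·ACA·BAB·ACA·CAB·ACA·CAB·ACA·BAB·ACA·BAB·ACA·CAB·ACA·BAB·ACA·BAB·ACA·CAB·ACA·BAB·ACA·CAB·ACA·CAB·ACA·BAB·ACA·CAB·ACA·CAB·ACA·BAB·ACA·BAB·ACA·CAB·CAB·ACA·CAB·ACA·BAB·ACA·BAB·ACA·CAB·ACA·BAB·ACA·CAB·ACA·CAB·ACA·BAB·ACA·CAB·ACA·CAB·ACA·BAB·ACA·BAB·ACA·CAB·BAB·ACA·CAB·ACA·BAB·ACA·BAB·ACA·CAB·ACA·BAB·ACA·CAB·ACA·CAB·ACA·BAB·ACA·CAB·ACA·CAB·ACA·BAB·ACA·BAB·ACA·CAB
    A ↦ ACA
    B ↦ CAB
    C ↦ BAB

A->ACA, B->CAB, C->BAB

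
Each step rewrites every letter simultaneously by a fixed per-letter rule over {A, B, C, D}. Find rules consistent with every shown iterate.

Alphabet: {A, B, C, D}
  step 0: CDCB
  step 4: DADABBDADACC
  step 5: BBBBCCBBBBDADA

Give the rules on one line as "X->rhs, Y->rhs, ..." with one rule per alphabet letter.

A->B, B->C, C->DA, D->B

  step 4 ⇒ step 5: DADABBDADACC ⇒ B·B·B·B·C·C·B·B·B·B·DA·DA
    A ↦ B
    B ↦ C
    C ↦ DA
    D ↦ B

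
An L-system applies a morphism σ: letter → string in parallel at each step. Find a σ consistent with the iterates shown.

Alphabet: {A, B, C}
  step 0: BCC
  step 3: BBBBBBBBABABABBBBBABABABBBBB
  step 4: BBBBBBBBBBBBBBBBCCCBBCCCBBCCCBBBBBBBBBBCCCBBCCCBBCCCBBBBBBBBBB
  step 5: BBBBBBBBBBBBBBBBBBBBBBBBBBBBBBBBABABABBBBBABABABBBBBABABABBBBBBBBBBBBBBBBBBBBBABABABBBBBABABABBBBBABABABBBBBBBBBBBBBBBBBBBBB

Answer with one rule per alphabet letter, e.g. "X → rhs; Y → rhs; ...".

A->CCC, B->BB, C->AB

  step 4 ⇒ step 5: BBBBBBBBBBBBBBBBCCCBBCCCBBCCCBBBBBBBBBBCCCBBCCCBBCCCBBBBBBBBBB ⇒ BB·BB·BB·BB·BB·BB·BB·BB·BB·BB·BB·BB·BB·BB·BB·BB·AB·AB·AB·BB·BB·AB·AB·AB·BB·BB·AB·AB·AB·BB·BB·BB·BB·BB·BB·BB·BB·BB·BB·AB·AB·AB·BB·BB·AB·AB·AB·BB·BB·AB·AB·AB·BB·BB·BB·BB·BB·BB·BB·BB·BB·BB
    B ↦ BB
    C ↦ AB
  step 3 ⇒ step 4: BBBBBBBBABABABBBBBABABABBBBB ⇒ BB·BB·BB·BB·BB·BB·BB·BB·CCC·BB·CCC·BB·CCC·BB·BB·BB·BB·BB·CCC·BB·CCC·BB·CCC·BB·BB·BB·BB·BB
    A ↦ CCC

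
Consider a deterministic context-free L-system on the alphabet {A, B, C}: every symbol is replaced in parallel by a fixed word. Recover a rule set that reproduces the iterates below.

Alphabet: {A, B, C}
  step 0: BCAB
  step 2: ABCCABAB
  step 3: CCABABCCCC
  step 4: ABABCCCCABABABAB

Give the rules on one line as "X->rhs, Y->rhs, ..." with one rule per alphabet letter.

  step 3 ⇒ step 4: CCABABCCCC ⇒ AB·AB·C·C·C·C·AB·AB·AB·AB
    A ↦ C
    B ↦ C
    C ↦ AB

A->C, B->C, C->AB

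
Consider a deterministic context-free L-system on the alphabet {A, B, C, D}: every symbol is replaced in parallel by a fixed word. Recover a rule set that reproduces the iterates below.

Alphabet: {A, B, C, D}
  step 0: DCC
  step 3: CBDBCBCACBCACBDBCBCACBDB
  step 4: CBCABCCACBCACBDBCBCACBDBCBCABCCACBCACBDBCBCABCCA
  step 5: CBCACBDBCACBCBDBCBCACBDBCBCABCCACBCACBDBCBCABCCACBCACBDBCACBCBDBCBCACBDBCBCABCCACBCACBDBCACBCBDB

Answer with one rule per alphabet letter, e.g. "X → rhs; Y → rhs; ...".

A->DB, B->CA, C->CB, D->BC

  step 4 ⇒ step 5: CBCABCCACBCACBDBCBCACBDBCBCABCCACBCACBDBCBCABCCA ⇒ CB·CA·CB·DB·CA·CB·CB·DB·CB·CA·CB·DB·CB·CA·BC·CA·CB·CA·CB·DB·CB·CA·BC·CA·CB·CA·CB·DB·CA·CB·CB·DB·CB·CA·CB·DB·CB·CA·BC·CA·CB·CA·CB·DB·CA·CB·CB·DB
    A ↦ DB
    B ↦ CA
    C ↦ CB
    D ↦ BC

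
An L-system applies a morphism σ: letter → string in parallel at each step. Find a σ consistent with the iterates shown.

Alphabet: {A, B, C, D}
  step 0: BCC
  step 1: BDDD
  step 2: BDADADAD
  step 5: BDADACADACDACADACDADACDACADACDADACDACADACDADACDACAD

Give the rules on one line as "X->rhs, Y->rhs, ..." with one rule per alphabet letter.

  step 1 ⇒ step 2: BDDD ⇒ BD·AD·AD·AD
    B ↦ BD
    D ↦ AD
    A ↦ AC  (constrained at step 2)
  step 0 ⇒ step 1: BCC ⇒ BD·D·D
    C ↦ D

A->AC, B->BD, C->D, D->AD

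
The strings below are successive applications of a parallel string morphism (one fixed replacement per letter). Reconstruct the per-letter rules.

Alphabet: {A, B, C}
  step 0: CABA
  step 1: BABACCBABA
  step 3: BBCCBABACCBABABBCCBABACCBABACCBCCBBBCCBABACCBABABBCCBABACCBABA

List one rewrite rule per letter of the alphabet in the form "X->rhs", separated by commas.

A->ABA, B->CCB, C->B

  step 0 ⇒ step 1: CABA ⇒ B·ABA·CCB·ABA
    A ↦ ABA
    B ↦ CCB
    C ↦ B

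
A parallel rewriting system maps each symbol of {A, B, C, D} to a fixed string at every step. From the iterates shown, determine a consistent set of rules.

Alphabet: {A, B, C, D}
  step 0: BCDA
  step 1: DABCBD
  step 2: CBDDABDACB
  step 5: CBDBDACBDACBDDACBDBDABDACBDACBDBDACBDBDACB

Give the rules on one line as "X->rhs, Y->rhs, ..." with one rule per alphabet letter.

A->D, B->DA, C->B, D->CB

  step 1 ⇒ step 2: DABCBD ⇒ CB·D·DA·B·DA·CB
    A ↦ D
    B ↦ DA
    C ↦ B
    D ↦ CB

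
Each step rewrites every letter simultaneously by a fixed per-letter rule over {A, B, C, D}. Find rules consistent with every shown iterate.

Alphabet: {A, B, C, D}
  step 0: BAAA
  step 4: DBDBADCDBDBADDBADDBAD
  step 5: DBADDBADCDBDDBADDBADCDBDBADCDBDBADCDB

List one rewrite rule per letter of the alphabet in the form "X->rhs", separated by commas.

  step 4 ⇒ step 5: DBDBADCDBDBADDBADDBAD ⇒ DB·AD·DB·AD·C·DB·D·DB·AD·DB·AD·C·DB·DB·AD·C·DB·DB·AD·C·DB
    A ↦ C
    B ↦ AD
    C ↦ D
    D ↦ DB

A->C, B->AD, C->D, D->DB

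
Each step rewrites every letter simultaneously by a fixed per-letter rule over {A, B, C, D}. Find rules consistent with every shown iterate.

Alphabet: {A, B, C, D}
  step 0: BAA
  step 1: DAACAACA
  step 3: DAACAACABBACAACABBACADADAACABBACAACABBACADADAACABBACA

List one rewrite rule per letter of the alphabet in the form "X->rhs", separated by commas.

A->ACA, B->DA, C->BB, D->BA

  step 0 ⇒ step 1: BAA ⇒ DA·ACA·ACA
    A ↦ ACA
    B ↦ DA
    C ↦ BB  (constrained at step 1)
    D ↦ BA  (constrained at step 1)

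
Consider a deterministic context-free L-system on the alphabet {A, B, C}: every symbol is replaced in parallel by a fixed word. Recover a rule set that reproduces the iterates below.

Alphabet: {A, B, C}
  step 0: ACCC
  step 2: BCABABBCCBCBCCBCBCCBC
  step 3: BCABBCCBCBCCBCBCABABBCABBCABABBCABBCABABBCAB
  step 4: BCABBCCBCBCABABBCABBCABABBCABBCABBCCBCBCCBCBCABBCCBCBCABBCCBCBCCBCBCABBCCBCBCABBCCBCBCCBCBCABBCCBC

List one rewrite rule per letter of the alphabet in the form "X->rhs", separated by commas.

  step 3 ⇒ step 4: BCABBCCBCBCCBCBCABABBCABBCABABBCABBCABABBCAB ⇒ BC·AB·BCC·BC·BC·AB·AB·BC·AB·BC·AB·AB·BC·AB·BC·AB·BCC·BC·BCC·BC·BC·AB·BCC·BC·BC·AB·BCC·BC·BCC·BC·BC·AB·BCC·BC·BC·AB·BCC·BC·BCC·BC·BC·AB·BCC·BC
    A ↦ BCC
    B ↦ BC
    C ↦ AB

A->BCC, B->BC, C->AB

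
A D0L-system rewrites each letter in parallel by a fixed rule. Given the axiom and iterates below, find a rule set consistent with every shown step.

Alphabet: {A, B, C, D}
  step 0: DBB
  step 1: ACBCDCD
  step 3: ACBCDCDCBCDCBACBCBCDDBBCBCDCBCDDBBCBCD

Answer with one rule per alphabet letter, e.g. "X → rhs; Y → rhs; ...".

  step 0 ⇒ step 1: DBB ⇒ ACB·CD·CD
    B ↦ CD
    D ↦ ACB
    A ↦ DBB  (constrained at step 1)
    C ↦ CB  (constrained at step 1)

A->DBB, B->CD, C->CB, D->ACB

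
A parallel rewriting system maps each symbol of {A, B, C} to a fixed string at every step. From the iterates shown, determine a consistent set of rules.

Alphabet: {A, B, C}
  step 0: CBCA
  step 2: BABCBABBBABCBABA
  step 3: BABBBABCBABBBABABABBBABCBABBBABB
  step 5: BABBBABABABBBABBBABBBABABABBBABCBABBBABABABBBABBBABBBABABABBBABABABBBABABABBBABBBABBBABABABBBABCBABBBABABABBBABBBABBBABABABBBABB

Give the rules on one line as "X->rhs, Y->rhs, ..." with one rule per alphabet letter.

  step 2 ⇒ step 3: BABCBABBBABCBABA ⇒ BA·BB·BA·BC·BA·BB·BA·BA·BA·BB·BA·BC·BA·BB·BA·BB
    A ↦ BB
    B ↦ BA
    C ↦ BC

A->BB, B->BA, C->BC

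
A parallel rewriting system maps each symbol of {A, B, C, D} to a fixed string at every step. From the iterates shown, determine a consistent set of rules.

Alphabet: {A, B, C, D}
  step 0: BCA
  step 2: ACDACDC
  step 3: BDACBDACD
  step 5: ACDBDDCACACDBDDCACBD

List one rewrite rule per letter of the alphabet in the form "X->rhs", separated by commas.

A->B, B->DC, C->D, D->AC

  step 2 ⇒ step 3: ACDACDC ⇒ B·D·AC·B·D·AC·D
    A ↦ B
    C ↦ D
    D ↦ AC
    B ↦ DC  (constrained at step 0)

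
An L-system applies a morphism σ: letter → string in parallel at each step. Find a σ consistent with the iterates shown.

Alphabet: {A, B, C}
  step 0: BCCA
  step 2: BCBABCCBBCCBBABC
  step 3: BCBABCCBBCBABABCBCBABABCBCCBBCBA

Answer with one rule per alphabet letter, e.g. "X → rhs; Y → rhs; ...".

  step 2 ⇒ step 3: BCBABCCBBCCBBABC ⇒ BC·BA·BC·CB·BC·BA·BA·BC·BC·BA·BA·BC·BC·CB·BC·BA
    A ↦ CB
    B ↦ BC
    C ↦ BA

A->CB, B->BC, C->BA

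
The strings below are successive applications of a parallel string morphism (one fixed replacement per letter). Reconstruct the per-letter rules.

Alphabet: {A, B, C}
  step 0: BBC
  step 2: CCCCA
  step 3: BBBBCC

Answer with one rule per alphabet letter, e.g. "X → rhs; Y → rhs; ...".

  step 2 ⇒ step 3: CCCCA ⇒ B·B·B·B·CC
    A ↦ CC
    C ↦ B
    B ↦ A  (constrained at step 0)

A->CC, B->A, C->B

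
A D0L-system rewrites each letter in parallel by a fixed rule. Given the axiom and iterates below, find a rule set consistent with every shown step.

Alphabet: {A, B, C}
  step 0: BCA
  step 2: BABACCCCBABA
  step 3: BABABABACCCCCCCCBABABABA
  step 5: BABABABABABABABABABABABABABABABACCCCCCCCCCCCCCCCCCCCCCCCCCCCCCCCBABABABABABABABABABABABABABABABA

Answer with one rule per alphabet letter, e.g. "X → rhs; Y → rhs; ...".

A->BA, B->BA, C->CC

  step 2 ⇒ step 3: BABACCCCBABA ⇒ BA·BA·BA·BA·CC·CC·CC·CC·BA·BA·BA·BA
    A ↦ BA
    B ↦ BA
    C ↦ CC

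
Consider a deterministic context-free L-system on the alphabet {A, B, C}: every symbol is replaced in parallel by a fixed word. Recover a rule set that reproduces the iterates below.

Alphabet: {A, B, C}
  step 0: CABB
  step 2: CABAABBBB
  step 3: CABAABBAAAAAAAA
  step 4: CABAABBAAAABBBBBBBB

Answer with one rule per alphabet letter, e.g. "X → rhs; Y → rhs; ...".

  step 3 ⇒ step 4: CABAABBAAAAAAAA ⇒ CA·B·AA·B·B·AA·AA·B·B·B·B·B·B·B·B
    A ↦ B
    B ↦ AA
    C ↦ CA

A->B, B->AA, C->CA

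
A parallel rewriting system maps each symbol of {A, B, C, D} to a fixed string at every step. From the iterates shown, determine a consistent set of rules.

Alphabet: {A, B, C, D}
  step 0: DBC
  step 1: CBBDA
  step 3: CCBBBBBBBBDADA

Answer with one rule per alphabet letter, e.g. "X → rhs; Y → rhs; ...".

A->C, B->BB, C->DA, D->C

  step 0 ⇒ step 1: DBC ⇒ C·BB·DA
    B ↦ BB
    C ↦ DA
    D ↦ C
    A ↦ C  (constrained at step 1)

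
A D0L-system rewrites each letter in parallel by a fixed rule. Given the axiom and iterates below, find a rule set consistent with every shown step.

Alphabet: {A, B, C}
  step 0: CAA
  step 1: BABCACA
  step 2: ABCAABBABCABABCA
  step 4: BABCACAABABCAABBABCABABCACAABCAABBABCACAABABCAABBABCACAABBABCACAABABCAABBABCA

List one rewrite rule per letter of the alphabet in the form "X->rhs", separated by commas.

A->CA, B->AB, C->BAB

  step 1 ⇒ step 2: BABCACA ⇒ AB·CA·AB·BAB·CA·BAB·CA
    A ↦ CA
    B ↦ AB
    C ↦ BAB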